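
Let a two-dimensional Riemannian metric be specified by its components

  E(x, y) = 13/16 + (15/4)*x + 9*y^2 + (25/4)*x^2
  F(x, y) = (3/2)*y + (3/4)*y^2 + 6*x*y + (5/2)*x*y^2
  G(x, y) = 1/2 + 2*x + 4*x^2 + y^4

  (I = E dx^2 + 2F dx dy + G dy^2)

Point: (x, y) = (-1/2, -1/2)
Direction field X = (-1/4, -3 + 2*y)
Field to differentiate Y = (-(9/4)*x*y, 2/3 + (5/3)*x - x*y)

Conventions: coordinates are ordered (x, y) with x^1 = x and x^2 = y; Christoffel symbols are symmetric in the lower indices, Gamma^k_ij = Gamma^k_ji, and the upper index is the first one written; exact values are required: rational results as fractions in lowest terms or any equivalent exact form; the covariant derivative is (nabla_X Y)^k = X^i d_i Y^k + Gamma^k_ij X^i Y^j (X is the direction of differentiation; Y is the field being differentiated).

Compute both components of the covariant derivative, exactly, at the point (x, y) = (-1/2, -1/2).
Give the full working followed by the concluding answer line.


E = 11/4, F = 5/8, G = 9/16 at the point
E_x = -5/2, E_y = -9, F_x = -19/8, F_y = -1, G_x = -2, G_y = -1/2
EG - F^2 = 37/32;  g^inv = (32/37) * [[9/16, -5/8], [-5/8, 11/4]]
first-kind symbols [ij,l] = (1/2)(d_i g_jl + d_j g_il - d_l g_ij): [xx,x] = E_x/2 = -5/4, [xx,y] = F_x - E_y/2 = 17/8, [xy,x] = E_y/2 = -9/2, [xy,y] = G_x/2 = -1, [yy,x] = F_y - G_x/2 = 0, [yy,y] = G_y/2 = -1/4
Gamma^x_ij = (G*[ij,x] - F*[ij,y])/(EG - F^2), Gamma^y_ij = (E*[ij,y] - F*[ij,x])/(EG - F^2)
Gamma_xxx = -65/37, Gamma_xxy = -61/37, Gamma_xyy = 5/37, Gamma_yxx = 212/37, Gamma_yxy = 2/37, Gamma_yyy = -22/37
X = (-1/4, -4), Y = (-9/16, -5/12) at the point

Answer: (nabla_X Y)^x = -61693/7104, (nabla_X Y)^y = -1539/592


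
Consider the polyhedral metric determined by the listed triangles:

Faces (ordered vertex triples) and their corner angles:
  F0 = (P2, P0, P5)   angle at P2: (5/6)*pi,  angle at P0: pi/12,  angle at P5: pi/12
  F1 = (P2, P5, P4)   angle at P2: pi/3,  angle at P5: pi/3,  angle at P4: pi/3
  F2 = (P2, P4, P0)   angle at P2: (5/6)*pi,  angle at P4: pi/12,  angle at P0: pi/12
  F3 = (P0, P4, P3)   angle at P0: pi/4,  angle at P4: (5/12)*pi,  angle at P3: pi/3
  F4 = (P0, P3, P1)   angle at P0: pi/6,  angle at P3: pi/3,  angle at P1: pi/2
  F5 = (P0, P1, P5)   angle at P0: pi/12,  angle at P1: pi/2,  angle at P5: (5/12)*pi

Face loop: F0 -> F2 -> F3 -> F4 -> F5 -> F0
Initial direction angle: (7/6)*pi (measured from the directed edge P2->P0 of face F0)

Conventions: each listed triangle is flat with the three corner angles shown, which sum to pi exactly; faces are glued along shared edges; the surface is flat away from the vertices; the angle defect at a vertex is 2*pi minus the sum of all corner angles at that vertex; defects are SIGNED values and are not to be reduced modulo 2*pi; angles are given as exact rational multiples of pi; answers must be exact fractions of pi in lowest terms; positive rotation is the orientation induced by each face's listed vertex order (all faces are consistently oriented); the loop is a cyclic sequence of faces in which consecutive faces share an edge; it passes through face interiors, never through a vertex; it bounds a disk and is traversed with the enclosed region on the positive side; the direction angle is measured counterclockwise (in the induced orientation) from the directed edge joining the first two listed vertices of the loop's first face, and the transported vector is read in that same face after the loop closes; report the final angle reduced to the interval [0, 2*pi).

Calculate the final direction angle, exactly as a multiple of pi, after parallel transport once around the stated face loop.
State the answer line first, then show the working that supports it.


Answer: final direction angle = pi/2

enclosed vertex P0: corner angles sum to (2/3)*pi, defect = 2*pi - (2/3)*pi = (4/3)*pi
by Gauss-Bonnet the loop rotates the vector by the enclosed defect sum (positive orientation, mod 2*pi)
final angle = (7/6)*pi + (4/3)*pi = pi/2 (mod 2*pi)


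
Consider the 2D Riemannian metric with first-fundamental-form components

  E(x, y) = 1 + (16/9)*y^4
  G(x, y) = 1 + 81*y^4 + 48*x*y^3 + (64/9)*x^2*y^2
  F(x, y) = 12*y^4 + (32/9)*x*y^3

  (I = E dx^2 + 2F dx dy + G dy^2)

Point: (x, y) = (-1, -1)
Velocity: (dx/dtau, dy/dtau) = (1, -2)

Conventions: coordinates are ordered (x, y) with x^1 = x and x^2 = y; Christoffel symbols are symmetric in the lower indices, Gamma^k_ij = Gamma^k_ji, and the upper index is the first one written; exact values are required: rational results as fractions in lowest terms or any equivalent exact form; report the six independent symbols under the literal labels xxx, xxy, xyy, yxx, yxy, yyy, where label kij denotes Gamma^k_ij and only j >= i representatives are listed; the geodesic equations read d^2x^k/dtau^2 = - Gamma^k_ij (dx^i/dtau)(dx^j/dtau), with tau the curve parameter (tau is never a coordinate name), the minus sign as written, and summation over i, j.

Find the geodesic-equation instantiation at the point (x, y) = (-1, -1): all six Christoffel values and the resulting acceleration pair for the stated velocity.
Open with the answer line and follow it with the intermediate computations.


Answer: Gamma_xxx = 0, Gamma_xxy = -16/625, Gamma_xyy = -124/625, Gamma_yxx = 0, Gamma_yxy = -28/125, Gamma_yyy = -217/125; accelerations (d^2x/dtau^2, d^2y/dtau^2) = (432/625, 756/125)

E = 25/9, F = 140/9, G = 1234/9 at the point
E_x = 0, E_y = -64/9, F_x = -32/9, F_y = -176/3, G_x = -560/9, G_y = -4340/9
EG - F^2 = 1250/9;  g^inv = (9/1250) * [[1234/9, -140/9], [-140/9, 25/9]]
first-kind symbols [ij,l] = (1/2)(d_i g_jl + d_j g_il - d_l g_ij): [xx,x] = E_x/2 = 0, [xx,y] = F_x - E_y/2 = 0, [xy,x] = E_y/2 = -32/9, [xy,y] = G_x/2 = -280/9, [yy,x] = F_y - G_x/2 = -248/9, [yy,y] = G_y/2 = -2170/9
Gamma^x_ij = (G*[ij,x] - F*[ij,y])/(EG - F^2), Gamma^y_ij = (E*[ij,y] - F*[ij,x])/(EG - F^2)
Gamma_xxx = 0, Gamma_xxy = -16/625, Gamma_xyy = -124/625, Gamma_yxx = 0, Gamma_yxy = -28/125, Gamma_yyy = -217/125
d^2x/dtau^2 = -(Gamma_xxx*(1)^2 + 2*Gamma_xxy*(1)*(-2) + Gamma_xyy*(-2)^2) = 432/625
d^2y/dtau^2 = -(Gamma_yxx*(1)^2 + 2*Gamma_yxy*(1)*(-2) + Gamma_yyy*(-2)^2) = 756/125


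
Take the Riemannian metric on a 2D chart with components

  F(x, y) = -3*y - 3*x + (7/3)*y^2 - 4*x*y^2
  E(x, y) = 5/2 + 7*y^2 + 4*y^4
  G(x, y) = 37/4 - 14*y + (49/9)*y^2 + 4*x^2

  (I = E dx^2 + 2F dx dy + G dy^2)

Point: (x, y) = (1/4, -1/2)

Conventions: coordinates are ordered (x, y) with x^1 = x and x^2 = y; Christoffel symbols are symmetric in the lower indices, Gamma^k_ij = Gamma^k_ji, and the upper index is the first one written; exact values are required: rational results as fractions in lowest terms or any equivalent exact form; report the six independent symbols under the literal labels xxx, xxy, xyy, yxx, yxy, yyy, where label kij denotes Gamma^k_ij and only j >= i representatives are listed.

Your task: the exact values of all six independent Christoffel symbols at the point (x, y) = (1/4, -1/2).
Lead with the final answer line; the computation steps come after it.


Answer: Gamma_xxx = -78/11405, Gamma_xxy = -2346/2281, Gamma_xyy = -36602/34215, Gamma_yxx = 324/11405, Gamma_yxy = 270/2281, Gamma_yyy = -5468/11405

E = 9/2, F = 13/12, G = 643/36 at the point
E_x = 0, E_y = -9, F_x = -4, F_y = -13/3, G_x = 2, G_y = -175/9
EG - F^2 = 11405/144;  g^inv = (144/11405) * [[643/36, -13/12], [-13/12, 9/2]]
first-kind symbols [ij,l] = (1/2)(d_i g_jl + d_j g_il - d_l g_ij): [xx,x] = E_x/2 = 0, [xx,y] = F_x - E_y/2 = 1/2, [xy,x] = E_y/2 = -9/2, [xy,y] = G_x/2 = 1, [yy,x] = F_y - G_x/2 = -16/3, [yy,y] = G_y/2 = -175/18
Gamma^x_ij = (G*[ij,x] - F*[ij,y])/(EG - F^2), Gamma^y_ij = (E*[ij,y] - F*[ij,x])/(EG - F^2)


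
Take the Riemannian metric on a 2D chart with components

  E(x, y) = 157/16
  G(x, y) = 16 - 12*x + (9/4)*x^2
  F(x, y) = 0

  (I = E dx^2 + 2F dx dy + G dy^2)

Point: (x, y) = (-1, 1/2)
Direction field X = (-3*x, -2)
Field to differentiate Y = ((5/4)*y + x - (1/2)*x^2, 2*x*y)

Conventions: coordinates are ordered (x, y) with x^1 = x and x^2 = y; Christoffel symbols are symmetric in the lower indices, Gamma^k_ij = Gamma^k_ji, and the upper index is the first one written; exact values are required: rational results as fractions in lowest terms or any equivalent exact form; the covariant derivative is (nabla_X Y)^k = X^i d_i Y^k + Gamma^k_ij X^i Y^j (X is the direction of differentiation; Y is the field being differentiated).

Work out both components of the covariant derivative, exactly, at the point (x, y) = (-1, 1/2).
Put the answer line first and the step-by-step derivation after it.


Answer: (nabla_X Y)^x = 1627/314, (nabla_X Y)^y = 323/44

E = 157/16, F = 0, G = 121/4 at the point
E_x = 0, E_y = 0, F_x = 0, F_y = 0, G_x = -33/2, G_y = 0
EG - F^2 = 18997/64;  g^inv = (64/18997) * [[121/4, 0], [0, 157/16]]
first-kind symbols [ij,l] = (1/2)(d_i g_jl + d_j g_il - d_l g_ij): [xx,x] = E_x/2 = 0, [xx,y] = F_x - E_y/2 = 0, [xy,x] = E_y/2 = 0, [xy,y] = G_x/2 = -33/4, [yy,x] = F_y - G_x/2 = 33/4, [yy,y] = G_y/2 = 0
Gamma^x_ij = (G*[ij,x] - F*[ij,y])/(EG - F^2), Gamma^y_ij = (E*[ij,y] - F*[ij,x])/(EG - F^2)
Gamma_xxx = 0, Gamma_xxy = 0, Gamma_xyy = 132/157, Gamma_yxx = 0, Gamma_yxy = -3/11, Gamma_yyy = 0
X = (3, -2), Y = (-7/8, -1) at the point


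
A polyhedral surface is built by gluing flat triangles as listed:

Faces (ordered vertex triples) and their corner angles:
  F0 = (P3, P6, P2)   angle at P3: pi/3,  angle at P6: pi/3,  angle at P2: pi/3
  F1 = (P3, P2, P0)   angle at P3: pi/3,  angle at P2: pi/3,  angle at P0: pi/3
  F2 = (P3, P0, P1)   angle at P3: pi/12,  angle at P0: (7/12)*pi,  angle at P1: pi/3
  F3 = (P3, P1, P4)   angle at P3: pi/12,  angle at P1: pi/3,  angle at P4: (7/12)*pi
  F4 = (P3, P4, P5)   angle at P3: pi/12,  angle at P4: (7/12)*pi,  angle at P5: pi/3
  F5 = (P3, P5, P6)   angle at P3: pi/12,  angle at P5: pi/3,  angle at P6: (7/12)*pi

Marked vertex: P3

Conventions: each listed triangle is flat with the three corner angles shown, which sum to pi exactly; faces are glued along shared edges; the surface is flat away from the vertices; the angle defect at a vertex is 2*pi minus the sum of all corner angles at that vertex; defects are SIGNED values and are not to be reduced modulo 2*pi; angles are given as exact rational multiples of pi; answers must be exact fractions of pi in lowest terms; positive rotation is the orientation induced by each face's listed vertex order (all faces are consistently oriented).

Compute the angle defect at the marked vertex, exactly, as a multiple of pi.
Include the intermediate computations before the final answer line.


Sum of corner angles at P3: pi
defect = 2*pi - pi

Answer: defect(P3) = pi


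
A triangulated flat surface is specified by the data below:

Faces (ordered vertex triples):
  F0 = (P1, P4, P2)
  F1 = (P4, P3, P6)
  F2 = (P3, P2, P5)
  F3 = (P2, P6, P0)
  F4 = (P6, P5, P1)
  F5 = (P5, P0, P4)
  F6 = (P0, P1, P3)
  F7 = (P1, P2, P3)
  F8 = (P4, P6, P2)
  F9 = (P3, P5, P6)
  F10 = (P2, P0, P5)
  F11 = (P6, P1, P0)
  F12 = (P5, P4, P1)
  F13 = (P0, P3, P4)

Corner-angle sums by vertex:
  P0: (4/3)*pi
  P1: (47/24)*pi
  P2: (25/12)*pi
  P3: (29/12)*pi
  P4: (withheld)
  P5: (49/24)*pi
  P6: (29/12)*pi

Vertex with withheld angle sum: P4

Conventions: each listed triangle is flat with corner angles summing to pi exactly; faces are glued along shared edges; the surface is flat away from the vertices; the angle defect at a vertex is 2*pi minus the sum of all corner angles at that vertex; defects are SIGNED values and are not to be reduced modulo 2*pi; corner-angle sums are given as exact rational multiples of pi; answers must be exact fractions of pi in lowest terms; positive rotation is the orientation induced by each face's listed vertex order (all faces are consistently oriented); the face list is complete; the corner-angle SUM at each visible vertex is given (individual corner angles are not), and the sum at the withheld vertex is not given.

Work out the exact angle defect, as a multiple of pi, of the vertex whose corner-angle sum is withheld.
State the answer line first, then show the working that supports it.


Answer: defect(P4) = pi/4

V = 7, E = 21, F = 14; chi = V - E + F = 0
Gauss-Bonnet: total defect = 2*pi*chi = 0; visible defects sum to -pi/4


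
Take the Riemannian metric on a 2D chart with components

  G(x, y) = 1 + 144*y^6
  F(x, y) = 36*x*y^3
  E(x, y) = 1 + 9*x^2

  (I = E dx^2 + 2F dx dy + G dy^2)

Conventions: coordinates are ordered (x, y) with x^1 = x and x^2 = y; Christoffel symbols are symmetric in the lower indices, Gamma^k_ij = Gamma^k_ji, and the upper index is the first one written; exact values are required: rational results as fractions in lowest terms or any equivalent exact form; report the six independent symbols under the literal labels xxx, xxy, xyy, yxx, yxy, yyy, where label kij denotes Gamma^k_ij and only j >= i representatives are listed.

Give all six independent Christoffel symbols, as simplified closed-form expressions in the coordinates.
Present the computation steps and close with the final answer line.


E = 1 + 9*x^2; F = 36*x*y^3; G = 1 + 144*y^6
Gamma^k_ij = (1/2) g^{kl} (d_i g_jl + d_j g_il - d_l g_ij), with g^inv = (1/(EG-F^2)) [[G, -F], [-F, E]]
first partials: E_x = 18*x, E_y = 0, F_x = 36*y^3, F_y = 108*x*y^2, G_x = 0, G_y = 864*y^5
D = EG - F^2 = 1 + 9*x^2 + 144*y^6
expanded: Gamma^x_xx = (G E_x - 2F F_x + F E_y)/(2D), Gamma^x_xy = (G E_y - F G_x)/(2D), Gamma^x_yy = (2G F_y - G G_x - F G_y)/(2D), Gamma^y_xx = (2E F_x - E E_y - F E_x)/(2D), Gamma^y_xy = (E G_x - F E_y)/(2D), Gamma^y_yy = (E G_y - 2F F_y + F G_x)/(2D); substitute and cancel common factors

Answer: Gamma_xxx = 9*x/(9*x^2 + 144*y^6 + 1), Gamma_xxy = 0, Gamma_xyy = 108*x*y^2/(9*x^2 + 144*y^6 + 1), Gamma_yxx = 36*y^3/(9*x^2 + 144*y^6 + 1), Gamma_yxy = 0, Gamma_yyy = 432*y^5/(9*x^2 + 144*y^6 + 1)


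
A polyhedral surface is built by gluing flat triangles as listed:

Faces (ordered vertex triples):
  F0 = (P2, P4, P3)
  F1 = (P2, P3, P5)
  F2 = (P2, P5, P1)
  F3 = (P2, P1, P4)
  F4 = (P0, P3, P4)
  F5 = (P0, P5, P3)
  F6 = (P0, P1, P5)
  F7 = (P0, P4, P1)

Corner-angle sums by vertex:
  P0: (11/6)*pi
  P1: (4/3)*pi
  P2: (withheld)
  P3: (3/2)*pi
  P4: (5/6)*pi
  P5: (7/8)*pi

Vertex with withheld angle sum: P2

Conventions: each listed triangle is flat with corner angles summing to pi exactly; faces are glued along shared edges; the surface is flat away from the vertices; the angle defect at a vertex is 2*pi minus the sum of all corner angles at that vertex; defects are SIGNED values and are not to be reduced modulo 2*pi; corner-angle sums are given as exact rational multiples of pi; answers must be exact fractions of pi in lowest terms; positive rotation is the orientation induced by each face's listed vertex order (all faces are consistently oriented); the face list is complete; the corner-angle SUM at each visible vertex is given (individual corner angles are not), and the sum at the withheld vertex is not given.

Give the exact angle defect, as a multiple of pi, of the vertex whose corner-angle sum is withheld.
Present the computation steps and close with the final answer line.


V = 6, E = 12, F = 8; chi = V - E + F = 2
Gauss-Bonnet: total defect = 2*pi*chi = 4*pi; visible defects sum to (29/8)*pi

Answer: defect(P2) = (3/8)*pi


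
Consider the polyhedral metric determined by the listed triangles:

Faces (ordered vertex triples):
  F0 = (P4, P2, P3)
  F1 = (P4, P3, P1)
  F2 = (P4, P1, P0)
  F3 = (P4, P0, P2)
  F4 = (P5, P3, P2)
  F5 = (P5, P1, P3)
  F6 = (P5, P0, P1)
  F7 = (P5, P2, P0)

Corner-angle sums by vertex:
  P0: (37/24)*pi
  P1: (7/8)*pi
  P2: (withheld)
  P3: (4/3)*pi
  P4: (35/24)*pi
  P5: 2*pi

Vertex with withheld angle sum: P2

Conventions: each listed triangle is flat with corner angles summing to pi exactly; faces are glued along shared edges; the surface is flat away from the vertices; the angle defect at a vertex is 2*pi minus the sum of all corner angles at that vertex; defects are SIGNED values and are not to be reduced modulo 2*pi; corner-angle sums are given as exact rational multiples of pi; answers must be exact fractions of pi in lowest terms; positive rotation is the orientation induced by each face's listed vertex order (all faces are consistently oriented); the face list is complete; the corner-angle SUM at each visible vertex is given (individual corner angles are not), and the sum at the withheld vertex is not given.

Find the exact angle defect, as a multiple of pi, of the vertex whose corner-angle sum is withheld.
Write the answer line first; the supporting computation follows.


Answer: defect(P2) = (29/24)*pi

V = 6, E = 12, F = 8; chi = V - E + F = 2
Gauss-Bonnet: total defect = 2*pi*chi = 4*pi; visible defects sum to (67/24)*pi


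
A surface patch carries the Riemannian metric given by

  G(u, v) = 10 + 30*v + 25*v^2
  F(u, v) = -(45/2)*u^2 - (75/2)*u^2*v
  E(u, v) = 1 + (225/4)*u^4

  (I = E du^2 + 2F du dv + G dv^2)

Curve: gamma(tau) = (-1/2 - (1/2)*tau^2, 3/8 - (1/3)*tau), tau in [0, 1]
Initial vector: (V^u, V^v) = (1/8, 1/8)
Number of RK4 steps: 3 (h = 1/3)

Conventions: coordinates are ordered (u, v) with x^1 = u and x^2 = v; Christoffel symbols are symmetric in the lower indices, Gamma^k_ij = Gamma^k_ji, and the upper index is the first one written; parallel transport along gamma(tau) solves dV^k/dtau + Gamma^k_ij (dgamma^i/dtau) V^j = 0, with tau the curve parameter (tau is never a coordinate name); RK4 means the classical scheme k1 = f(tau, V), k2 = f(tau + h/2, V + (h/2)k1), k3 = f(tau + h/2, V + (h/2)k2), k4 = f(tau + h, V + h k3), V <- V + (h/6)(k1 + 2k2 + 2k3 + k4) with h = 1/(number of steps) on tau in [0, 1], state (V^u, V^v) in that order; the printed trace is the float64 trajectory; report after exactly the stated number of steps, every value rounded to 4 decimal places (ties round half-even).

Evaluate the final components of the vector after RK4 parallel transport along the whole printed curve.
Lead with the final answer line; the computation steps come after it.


Answer: V^u = 0.0443, V^v = 0.2134

gamma'(tau) = (-tau, -1/3); f(tau, V)^k = -Gamma^k_ij(gamma(tau)) gamma'^i(tau) V^j; h = 1/3; intermediate values shown to 6 dp
curve data and Christoffel symbols at the stage parameters:
  tau = 0.000000: gamma = (-0.500000, 0.375000), gamma' = (0.000000, -0.333333); Gamma_uuu = -0.497238, Gamma_uuv = 0.000000, Gamma_uvv = -0.331492, Gamma_vuu = 1.292818, Gamma_vuv = 0.000000, Gamma_vvv = 0.861878
  tau = 0.166667: gamma = (-0.513889, 0.319444), gamma' = (-0.166667, -0.333333); Gamma_uuu = -0.585910, Gamma_uuv = 0.000000, Gamma_uvv = -0.380050, Gamma_vuu = 1.359962, Gamma_vuv = 0.000000, Gamma_vvv = 0.882138
  tau = 0.333333: gamma = (-0.555556, 0.263889), gamma' = (-0.333333, -0.333333); Gamma_uuu = -0.771112, Gamma_uuv = 0.000000, Gamma_uvv = -0.462667, Gamma_vuu = 1.438896, Gamma_vuv = 0.000000, Gamma_vvv = 0.863337
  tau = 0.500000: gamma = (-0.625000, 0.208333), gamma' = (-0.500000, -0.333333); Gamma_uuu = -1.059714, Gamma_uuv = 0.000000, Gamma_uvv = -0.565181, Gamma_vuu = 1.461935, Gamma_vuv = 0.000000, Gamma_vvv = 0.779698
  tau = 0.666667: gamma = (-0.722222, 0.152778), gamma' = (-0.666667, -0.333333); Gamma_uuu = -1.390849, Gamma_uuv = 0.000000, Gamma_uvv = -0.641930, Gamma_vuu = 1.338177, Gamma_vuv = 0.000000, Gamma_vvv = 0.617620
  tau = 0.833333: gamma = (-0.847222, 0.097222), gamma' = (-0.833333, -0.333333); Gamma_uuu = -1.623728, Gamma_uuv = 0.000000, Gamma_uvv = -0.638844, Gamma_vuu = 1.051474, Gamma_vuv = 0.000000, Gamma_vvv = 0.413695
  tau = 1.000000: gamma = (-1.000000, 0.041667), gamma' = (-1.000000, -0.333333); Gamma_uuu = -1.665596, Gamma_uuv = 0.000000, Gamma_uvv = -0.555199, Gamma_vuu = 0.712505, Gamma_vuv = 0.000000, Gamma_vvv = 0.237502
step 0: V^u = 0.1250, V^v = 0.1250
step 1: k1 = (-0.013812, 0.035912), k2 = (-0.028575, 0.066326), k3 = (-0.028977, 0.067259), k4 = (-0.052382, 0.097746); V <- V + (h/6)(k1 + 2k2 + 2k3 + k4): V^u = 0.1149, V^v = 0.1473
step 2: k1 = (-0.052253, 0.097504), k2 = (-0.087087, 0.120141), k3 = (-0.084721, 0.116878), k4 = (-0.120228, 0.115675); V <- V + (h/6)(k1 + 2k2 + 2k3 + k4): V^u = 0.0863, V^v = 0.1854
step 3: k1 = (-0.119660, 0.115129), k2 = (-0.133304, 0.086324), k3 = (-0.129205, 0.083669), k4 = (-0.111414, 0.047661); V <- V + (h/6)(k1 + 2k2 + 2k3 + k4): V^u = 0.0443, V^v = 0.2134


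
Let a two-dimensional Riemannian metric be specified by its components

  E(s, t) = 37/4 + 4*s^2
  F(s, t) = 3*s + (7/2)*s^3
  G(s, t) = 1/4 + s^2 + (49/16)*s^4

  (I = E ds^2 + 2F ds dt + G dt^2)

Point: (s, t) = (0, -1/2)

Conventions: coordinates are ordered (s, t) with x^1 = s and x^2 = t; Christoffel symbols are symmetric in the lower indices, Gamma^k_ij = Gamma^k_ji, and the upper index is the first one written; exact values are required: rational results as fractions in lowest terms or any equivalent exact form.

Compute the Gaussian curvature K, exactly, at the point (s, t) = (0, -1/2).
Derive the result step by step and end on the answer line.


E = 37/4, F = 0, G = 1/4, EG - F^2 = 37/16 at the point
E_s = 0, E_t = 0, F_s = 3, F_t = 0, G_s = 0, G_t = 0
E_tt = 0, F_st = 0, G_ss = 2
K follows from Brioschi's formula, (det M1 - det M2)/(EG - F^2)^2.
M1 = [[-E_tt/2 + F_st - G_ss/2, E_s/2, F_s - E_t/2], [F_t - G_s/2, E, F], [G_t/2, F, G]] = [[-1, 0, 3], [0, 37/4, 0], [0, 0, 1/4]]; det M1 = -37/16
M2 = [[0, E_t/2, G_s/2], [E_t/2, E, F], [G_s/2, F, G]] = [[0, 0, 0], [0, 37/4, 0], [0, 0, 1/4]]; det M2 = 0
det M1 - det M2 = -37/16; K = -37/16 / (37/16)^2 = -16/37

Answer: K = -16/37


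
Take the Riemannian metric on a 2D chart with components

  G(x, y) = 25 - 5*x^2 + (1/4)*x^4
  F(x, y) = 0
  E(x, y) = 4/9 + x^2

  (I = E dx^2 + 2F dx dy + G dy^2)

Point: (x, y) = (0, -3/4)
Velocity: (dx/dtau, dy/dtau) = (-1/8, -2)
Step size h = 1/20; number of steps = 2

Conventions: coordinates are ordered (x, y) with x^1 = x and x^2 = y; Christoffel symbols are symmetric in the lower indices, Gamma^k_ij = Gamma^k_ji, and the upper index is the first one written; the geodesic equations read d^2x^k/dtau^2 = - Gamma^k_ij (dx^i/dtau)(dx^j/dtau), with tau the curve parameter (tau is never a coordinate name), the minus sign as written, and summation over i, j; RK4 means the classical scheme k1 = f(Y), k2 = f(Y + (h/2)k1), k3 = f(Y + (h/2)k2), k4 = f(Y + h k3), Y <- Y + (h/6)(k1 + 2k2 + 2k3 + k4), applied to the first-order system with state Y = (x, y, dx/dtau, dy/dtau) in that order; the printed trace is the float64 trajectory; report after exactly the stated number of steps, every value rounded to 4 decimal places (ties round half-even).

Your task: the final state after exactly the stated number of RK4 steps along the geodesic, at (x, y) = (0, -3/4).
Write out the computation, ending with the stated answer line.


f(Y) = (dx/dtau, dy/dtau, -Gamma^x_ij Y'^i Y'^j, -Gamma^y_ij Y'^i Y'^j) with the Gammas evaluated at the stage position; h = 0.050000; intermediate values shown to 6 dp
step 0: x = 0.0000, y = -0.7500, dx/dtau = -0.1250, dy/dtau = -2.0000
step 1:
  k1: at (x, y) = (0.000000, -0.750000), (dx/dtau, dy/dtau) = (-0.125000, -2.000000); Gamma_xxx = 0.000000, Gamma_xxy = 0.000000, Gamma_xyy = 0.000000, Gamma_yxx = 0.000000, Gamma_yxy = 0.000000, Gamma_yyy = 0.000000; k1 = (-0.125000, -2.000000, 0.000000, 0.000000)
  k2: at (x, y) = (-0.003125, -0.800000), (dx/dtau, dy/dtau) = (-0.125000, -2.000000); Gamma_xxx = -0.007031, Gamma_xxy = 0.000000, Gamma_xyy = -0.035155, Gamma_yxx = 0.000000, Gamma_yxy = 0.000625, Gamma_yyy = 0.000000; k2 = (-0.125000, -2.000000, 0.140732, -0.000313)
  k3: at (x, y) = (-0.003125, -0.800000), (dx/dtau, dy/dtau) = (-0.121482, -2.000008); Gamma_xxx = -0.007031, Gamma_xxy = 0.000000, Gamma_xyy = -0.035155, Gamma_yxx = 0.000000, Gamma_yxy = 0.000625, Gamma_yyy = 0.000000; k3 = (-0.121482, -2.000008, 0.140727, -0.000304)
  k4: at (x, y) = (-0.006074, -0.850000), (dx/dtau, dy/dtau) = (-0.117964, -2.000015); Gamma_xxx = -0.013666, Gamma_xxy = 0.000000, Gamma_xyy = -0.068328, Gamma_yxx = 0.000000, Gamma_yxy = 0.001215, Gamma_yyy = 0.000000; k4 = (-0.117964, -2.000015, 0.273504, -0.000573)
  Y <- Y + (h/6)(k1 + 2k2 + 2k3 + k4): x = -0.0061, y = -0.8500, dx/dtau = -0.1180, dy/dtau = -2.0000
step 2:
  k1: at (x, y) = (-0.006133, -0.850000), (dx/dtau, dy/dtau) = (-0.118030, -2.000015); Gamma_xxx = -0.013797, Gamma_xxy = 0.000000, Gamma_xyy = -0.068987, Gamma_yxx = 0.000000, Gamma_yxy = 0.001227, Gamma_yyy = 0.000000; k1 = (-0.118030, -2.000015, 0.276145, -0.000579)
  k2: at (x, y) = (-0.009083, -0.900001), (dx/dtau, dy/dtau) = (-0.111126, -2.000030); Gamma_xxx = -0.020434, Gamma_xxy = 0.000000, Gamma_xyy = -0.102169, Gamma_yxx = 0.000000, Gamma_yxy = 0.001817, Gamma_yyy = 0.000000; k2 = (-0.111126, -2.000030, 0.408941, -0.000808)
  k3: at (x, y) = (-0.008911, -0.900001), (dx/dtau, dy/dtau) = (-0.107806, -2.000035); Gamma_xxx = -0.020046, Gamma_xxy = 0.000000, Gamma_xyy = -0.100229, Gamma_yxx = 0.000000, Gamma_yxy = 0.001782, Gamma_yyy = 0.000000; k3 = (-0.107806, -2.000035, 0.401162, -0.000769)
  k4: at (x, y) = (-0.011523, -0.950002), (dx/dtau, dy/dtau) = (-0.097972, -2.000053); Gamma_xxx = -0.025919, Gamma_xxy = 0.000000, Gamma_xyy = -0.129594, Gamma_yxx = 0.000000, Gamma_yxy = 0.002305, Gamma_yyy = 0.000000; k4 = (-0.097972, -2.000053, 0.518652, -0.000903)
  Y <- Y + (h/6)(k1 + 2k2 + 2k3 + k4): x = -0.0116, y = -0.9500, dx/dtau = -0.0979, dy/dtau = -2.0001

Answer: x = -0.0116, y = -0.9500, dx/dtau = -0.0979, dy/dtau = -2.0001


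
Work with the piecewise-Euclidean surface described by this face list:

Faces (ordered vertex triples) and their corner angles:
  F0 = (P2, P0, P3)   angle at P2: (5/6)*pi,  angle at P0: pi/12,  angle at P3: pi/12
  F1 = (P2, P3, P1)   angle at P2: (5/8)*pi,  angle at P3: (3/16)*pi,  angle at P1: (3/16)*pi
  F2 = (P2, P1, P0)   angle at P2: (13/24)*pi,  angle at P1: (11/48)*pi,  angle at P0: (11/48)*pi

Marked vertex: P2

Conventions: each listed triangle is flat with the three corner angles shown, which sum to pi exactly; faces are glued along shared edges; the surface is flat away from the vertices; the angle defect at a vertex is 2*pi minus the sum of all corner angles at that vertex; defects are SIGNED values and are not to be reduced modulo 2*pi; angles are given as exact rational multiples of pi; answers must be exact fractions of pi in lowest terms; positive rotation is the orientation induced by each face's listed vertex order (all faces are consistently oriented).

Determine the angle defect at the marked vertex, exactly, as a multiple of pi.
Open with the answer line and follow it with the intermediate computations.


Answer: defect(P2) = 0

Sum of corner angles at P2: 2*pi
defect = 2*pi - 2*pi


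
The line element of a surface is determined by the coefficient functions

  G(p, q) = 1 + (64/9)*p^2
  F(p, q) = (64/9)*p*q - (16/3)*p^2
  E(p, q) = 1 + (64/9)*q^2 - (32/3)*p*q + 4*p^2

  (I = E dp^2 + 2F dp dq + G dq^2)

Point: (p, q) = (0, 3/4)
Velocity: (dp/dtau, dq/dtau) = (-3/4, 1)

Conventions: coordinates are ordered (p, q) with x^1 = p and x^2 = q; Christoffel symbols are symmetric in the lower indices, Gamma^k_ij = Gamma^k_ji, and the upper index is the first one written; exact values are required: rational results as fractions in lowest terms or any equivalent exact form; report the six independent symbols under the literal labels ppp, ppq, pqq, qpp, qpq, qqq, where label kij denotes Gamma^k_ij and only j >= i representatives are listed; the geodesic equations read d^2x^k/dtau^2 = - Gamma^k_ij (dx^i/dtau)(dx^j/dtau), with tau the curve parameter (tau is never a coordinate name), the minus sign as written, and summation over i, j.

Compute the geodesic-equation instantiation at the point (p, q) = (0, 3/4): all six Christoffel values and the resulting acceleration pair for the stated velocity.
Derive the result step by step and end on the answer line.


E = 5, F = 0, G = 1 at the point
E_p = -8, E_q = 32/3, F_p = 16/3, F_q = 0, G_p = 0, G_q = 0
EG - F^2 = 5;  g^inv = (1/5) * [[1, 0], [0, 5]]
first-kind symbols [ij,l] = (1/2)(d_i g_jl + d_j g_il - d_l g_ij): [pp,p] = E_p/2 = -4, [pp,q] = F_p - E_q/2 = 0, [pq,p] = E_q/2 = 16/3, [pq,q] = G_p/2 = 0, [qq,p] = F_q - G_p/2 = 0, [qq,q] = G_q/2 = 0
Gamma^p_ij = (G*[ij,p] - F*[ij,q])/(EG - F^2), Gamma^q_ij = (E*[ij,q] - F*[ij,p])/(EG - F^2)
Gamma_ppp = -4/5, Gamma_ppq = 16/15, Gamma_pqq = 0, Gamma_qpp = 0, Gamma_qpq = 0, Gamma_qqq = 0
d^2p/dtau^2 = -(Gamma_ppp*(-3/4)^2 + 2*Gamma_ppq*(-3/4)*(1) + Gamma_pqq*(1)^2) = 41/20
d^2q/dtau^2 = -(Gamma_qpp*(-3/4)^2 + 2*Gamma_qpq*(-3/4)*(1) + Gamma_qqq*(1)^2) = 0

Answer: Gamma_ppp = -4/5, Gamma_ppq = 16/15, Gamma_pqq = 0, Gamma_qpp = 0, Gamma_qpq = 0, Gamma_qqq = 0; accelerations (d^2p/dtau^2, d^2q/dtau^2) = (41/20, 0)


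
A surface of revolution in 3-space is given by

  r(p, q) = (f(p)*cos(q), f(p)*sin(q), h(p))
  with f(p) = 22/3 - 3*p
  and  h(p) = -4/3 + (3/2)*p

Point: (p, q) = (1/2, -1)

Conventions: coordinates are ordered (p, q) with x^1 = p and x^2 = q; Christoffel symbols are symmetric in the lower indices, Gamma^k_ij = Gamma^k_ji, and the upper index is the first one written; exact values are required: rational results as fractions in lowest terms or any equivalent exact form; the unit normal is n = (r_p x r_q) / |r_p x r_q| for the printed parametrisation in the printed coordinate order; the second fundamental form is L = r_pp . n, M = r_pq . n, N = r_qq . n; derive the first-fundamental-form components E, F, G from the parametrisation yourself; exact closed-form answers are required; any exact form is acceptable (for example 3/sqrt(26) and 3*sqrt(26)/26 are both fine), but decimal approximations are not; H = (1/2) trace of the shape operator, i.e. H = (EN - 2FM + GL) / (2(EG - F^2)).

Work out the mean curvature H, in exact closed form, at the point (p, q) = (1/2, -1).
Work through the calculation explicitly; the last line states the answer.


f = 35/6, f' = -3, f'' = 0, h' = 3/2, h'' = 0
E = 45/4, F = 0, G = 1225/36; answer radicand W^2 = 45/4
unnormalised second-form numerators: l = 0, m = 0, n = 35/4; L = l/sqrt(45/4), and similarly M = m/sqrt(W^2), N = n/sqrt(W^2)
H = (E*n - 2*F*m + G*l) / (2*(EG - F^2)*sqrt(W^2)); E*n - 2*F*m + G*l = 1575/16, EG - F^2 = 6125/16, so H = (9/70)/sqrt(45/4)

Answer: H = 3*sqrt(5)/175


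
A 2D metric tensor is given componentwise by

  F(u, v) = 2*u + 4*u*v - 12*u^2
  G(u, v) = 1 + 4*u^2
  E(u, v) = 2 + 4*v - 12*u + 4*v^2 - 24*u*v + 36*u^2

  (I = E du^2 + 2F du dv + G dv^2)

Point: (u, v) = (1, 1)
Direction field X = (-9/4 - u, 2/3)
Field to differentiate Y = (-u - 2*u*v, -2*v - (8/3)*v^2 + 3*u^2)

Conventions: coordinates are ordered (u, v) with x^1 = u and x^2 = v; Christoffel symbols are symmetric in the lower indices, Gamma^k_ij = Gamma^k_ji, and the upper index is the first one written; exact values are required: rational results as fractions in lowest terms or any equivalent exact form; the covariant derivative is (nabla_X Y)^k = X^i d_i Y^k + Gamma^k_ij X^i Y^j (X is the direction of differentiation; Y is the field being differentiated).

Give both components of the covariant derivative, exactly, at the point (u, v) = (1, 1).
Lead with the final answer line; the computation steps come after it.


Answer: (nabla_X Y)^u = 1637/84, (nabla_X Y)^v = -4003/126

E = 10, F = -6, G = 5 at the point
E_u = 36, E_v = -12, F_u = -18, F_v = 4, G_u = 8, G_v = 0
EG - F^2 = 14;  g^inv = (1/14) * [[5, 6], [6, 10]]
first-kind symbols [ij,l] = (1/2)(d_i g_jl + d_j g_il - d_l g_ij): [uu,u] = E_u/2 = 18, [uu,v] = F_u - E_v/2 = -12, [uv,u] = E_v/2 = -6, [uv,v] = G_u/2 = 4, [vv,u] = F_v - G_u/2 = 0, [vv,v] = G_v/2 = 0
Gamma^u_ij = (G*[ij,u] - F*[ij,v])/(EG - F^2), Gamma^v_ij = (E*[ij,v] - F*[ij,u])/(EG - F^2)
Gamma_uuu = 9/7, Gamma_uuv = -3/7, Gamma_uvv = 0, Gamma_vuu = -6/7, Gamma_vuv = 2/7, Gamma_vvv = 0
X = (-13/4, 2/3), Y = (-3, -5/3) at the point


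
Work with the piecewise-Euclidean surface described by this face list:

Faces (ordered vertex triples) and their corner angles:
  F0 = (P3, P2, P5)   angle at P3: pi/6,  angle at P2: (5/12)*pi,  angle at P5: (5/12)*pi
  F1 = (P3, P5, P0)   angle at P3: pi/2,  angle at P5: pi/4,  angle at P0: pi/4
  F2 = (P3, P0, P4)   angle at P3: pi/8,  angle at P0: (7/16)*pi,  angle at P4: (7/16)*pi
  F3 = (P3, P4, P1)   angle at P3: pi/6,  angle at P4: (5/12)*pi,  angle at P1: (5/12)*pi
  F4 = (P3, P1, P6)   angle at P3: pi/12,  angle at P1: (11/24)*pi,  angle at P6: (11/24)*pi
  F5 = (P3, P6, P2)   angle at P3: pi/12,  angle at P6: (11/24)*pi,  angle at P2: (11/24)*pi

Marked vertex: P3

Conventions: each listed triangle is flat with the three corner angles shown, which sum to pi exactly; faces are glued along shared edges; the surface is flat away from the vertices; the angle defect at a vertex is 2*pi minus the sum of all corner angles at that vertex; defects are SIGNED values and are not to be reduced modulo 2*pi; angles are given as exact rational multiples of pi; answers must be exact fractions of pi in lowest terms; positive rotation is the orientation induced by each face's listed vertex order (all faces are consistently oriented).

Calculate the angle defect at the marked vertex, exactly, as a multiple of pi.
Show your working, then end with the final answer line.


Sum of corner angles at P3: (9/8)*pi
defect = 2*pi - (9/8)*pi

Answer: defect(P3) = (7/8)*pi


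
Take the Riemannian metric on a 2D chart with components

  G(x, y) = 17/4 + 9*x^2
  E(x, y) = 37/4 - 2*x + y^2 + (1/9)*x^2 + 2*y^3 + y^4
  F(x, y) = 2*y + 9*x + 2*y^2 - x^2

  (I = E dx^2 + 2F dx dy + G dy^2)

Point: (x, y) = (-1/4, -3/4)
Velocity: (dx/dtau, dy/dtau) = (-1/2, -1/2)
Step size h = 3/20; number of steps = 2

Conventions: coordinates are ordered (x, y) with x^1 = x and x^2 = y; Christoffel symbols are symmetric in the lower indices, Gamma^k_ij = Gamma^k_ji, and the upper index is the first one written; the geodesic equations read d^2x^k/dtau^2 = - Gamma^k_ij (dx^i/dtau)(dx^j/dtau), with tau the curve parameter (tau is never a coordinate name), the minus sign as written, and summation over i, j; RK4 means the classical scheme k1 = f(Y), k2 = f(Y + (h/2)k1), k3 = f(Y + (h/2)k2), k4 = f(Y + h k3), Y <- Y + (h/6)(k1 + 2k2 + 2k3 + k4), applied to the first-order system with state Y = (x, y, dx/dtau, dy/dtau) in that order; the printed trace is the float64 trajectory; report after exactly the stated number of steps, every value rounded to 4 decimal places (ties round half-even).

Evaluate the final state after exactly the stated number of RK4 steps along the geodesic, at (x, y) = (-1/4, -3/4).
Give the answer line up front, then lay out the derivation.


Answer: x = -0.4046, y = -0.9118, dx/dtau = -0.5312, dy/dtau = -0.5718

f(Y) = (dx/dtau, dy/dtau, -Gamma^x_ij Y'^i Y'^j, -Gamma^y_ij Y'^i Y'^j) with the Gammas evaluated at the stage position; h = 0.150000; intermediate values shown to 6 dp
step 0: x = -0.2500, y = -0.7500, dx/dtau = -0.5000, dy/dtau = -0.5000
step 1:
  k1: at (x, y) = (-0.250000, -0.750000), (dx/dtau, dy/dtau) = (-0.500000, -0.500000); Gamma_xxx = 0.509579, Gamma_xxy = -0.140237, Gamma_xyy = 0.150761, Gamma_yxx = 2.239115, Gamma_yxy = -0.545847, Gamma_yyy = 0.084191; k1 = (-0.500000, -0.500000, -0.094966, -0.307903)
  k2: at (x, y) = (-0.287500, -0.787500), (dx/dtau, dy/dtau) = (-0.507122, -0.523093); Gamma_xxx = 0.580005, Gamma_xxy = -0.181357, Gamma_xyy = 0.178479, Gamma_yxx = 2.247059, Gamma_yxy = -0.627254, Gamma_yyy = 0.107391; k2 = (-0.507122, -0.523093, -0.101780, -0.274482)
  k3: at (x, y) = (-0.288034, -0.789232), (dx/dtau, dy/dtau) = (-0.507634, -0.520586); Gamma_xxx = 0.580562, Gamma_xxy = -0.181854, Gamma_xyy = 0.178260, Gamma_yxx = 2.246725, Gamma_yxy = -0.628282, Gamma_yyy = 0.107311; k3 = (-0.507634, -0.520586, -0.101800, -0.275977)
  k4: at (x, y) = (-0.326145, -0.828088), (dx/dtau, dy/dtau) = (-0.515270, -0.541397); Gamma_xxx = 0.649193, Gamma_xxy = -0.228136, Gamma_xyy = 0.207818, Gamma_yxx = 2.250354, Gamma_yxy = -0.709418, Gamma_yyy = 0.132752; k4 = (-0.515270, -0.541397, -0.105992, -0.240581)
  Y <- Y + (h/6)(k1 + 2k2 + 2k3 + k4): x = -0.3261, y = -0.8282, dx/dtau = -0.5152, dy/dtau = -0.5412
step 2:
  k1: at (x, y) = (-0.326120, -0.828219), (dx/dtau, dy/dtau) = (-0.515203, -0.541235); Gamma_xxx = 0.649082, Gamma_xxy = -0.228085, Gamma_xyy = 0.207711, Gamma_yxx = 2.250290, Gamma_yxy = -0.709343, Gamma_yyy = 0.132671; k1 = (-0.515203, -0.541235, -0.105933, -0.240573)
  k2: at (x, y) = (-0.364760, -0.868811), (dx/dtau, dy/dtau) = (-0.523148, -0.559278); Gamma_xxx = 0.714857, Gamma_xxy = -0.278979, Gamma_xyy = 0.238787, Gamma_yxx = 2.248810, Gamma_yxy = -0.789250, Gamma_yyy = 0.159727; k2 = (-0.523148, -0.559278, -0.107085, -0.203579)
  k3: at (x, y) = (-0.365356, -0.870165), (dx/dtau, dy/dtau) = (-0.523234, -0.556503); Gamma_xxx = 0.715486, Gamma_xxy = -0.279690, Gamma_xyy = 0.238853, Gamma_yxx = 2.248412, Gamma_yxy = -0.790336, Gamma_yyy = 0.159823; k3 = (-0.523234, -0.556503, -0.106972, -0.204791)
  k4: at (x, y) = (-0.404605, -0.911694), (dx/dtau, dy/dtau) = (-0.531249, -0.571954); Gamma_xxx = 0.777965, Gamma_xxy = -0.334972, Gamma_xyy = 0.271923, Gamma_yxx = 2.241426, Gamma_yxy = -0.868373, Gamma_yyy = 0.188437; k4 = (-0.531249, -0.571954, -0.104953, -0.166521)
  Y <- Y + (h/6)(k1 + 2k2 + 2k3 + k4): x = -0.4046, y = -0.9118, dx/dtau = -0.5312, dy/dtau = -0.5718


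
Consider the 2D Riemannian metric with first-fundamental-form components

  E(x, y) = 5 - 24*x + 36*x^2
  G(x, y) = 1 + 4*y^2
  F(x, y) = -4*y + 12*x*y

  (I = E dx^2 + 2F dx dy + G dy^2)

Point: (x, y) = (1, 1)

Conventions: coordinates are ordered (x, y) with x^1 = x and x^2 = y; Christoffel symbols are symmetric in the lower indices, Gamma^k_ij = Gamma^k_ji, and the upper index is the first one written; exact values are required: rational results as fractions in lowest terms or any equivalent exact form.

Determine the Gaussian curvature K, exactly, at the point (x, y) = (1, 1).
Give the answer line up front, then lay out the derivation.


Answer: K = 4/147

E = 17, F = 8, G = 5, EG - F^2 = 21 at the point
E_x = 48, E_y = 0, F_x = 12, F_y = 8, G_x = 0, G_y = 8
E_yy = 0, F_xy = 12, G_xx = 0
Brioschi: K = (det M1 - det M2) / (EG - F^2)^2 with the standard first/second-derivative matrices M1, M2.
M1 = [[-E_yy/2 + F_xy - G_xx/2, E_x/2, F_x - E_y/2], [F_y - G_x/2, E, F], [G_y/2, F, G]] = [[12, 24, 12], [8, 17, 8], [4, 8, 5]]; det M1 = 12
M2 = [[0, E_y/2, G_x/2], [E_y/2, E, F], [G_x/2, F, G]] = [[0, 0, 0], [0, 17, 8], [0, 8, 5]]; det M2 = 0
det M1 - det M2 = 12; K = 12 / (21)^2 = 4/147


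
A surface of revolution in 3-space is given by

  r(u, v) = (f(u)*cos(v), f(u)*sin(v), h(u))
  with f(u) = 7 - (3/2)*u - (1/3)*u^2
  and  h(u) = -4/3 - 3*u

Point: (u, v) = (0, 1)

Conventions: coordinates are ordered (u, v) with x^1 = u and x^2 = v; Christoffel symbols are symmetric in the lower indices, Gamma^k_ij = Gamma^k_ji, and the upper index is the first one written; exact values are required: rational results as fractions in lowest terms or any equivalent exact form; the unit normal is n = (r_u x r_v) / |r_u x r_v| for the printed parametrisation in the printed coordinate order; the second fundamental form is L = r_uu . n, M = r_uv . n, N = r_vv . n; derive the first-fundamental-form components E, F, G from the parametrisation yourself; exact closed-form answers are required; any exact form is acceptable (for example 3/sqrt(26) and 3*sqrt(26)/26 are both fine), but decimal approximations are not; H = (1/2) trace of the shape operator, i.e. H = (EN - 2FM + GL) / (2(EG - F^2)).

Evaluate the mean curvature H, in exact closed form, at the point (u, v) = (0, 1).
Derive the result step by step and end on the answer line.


f = 7, f' = -3/2, f'' = -2/3, h' = -3, h'' = 0
E = 45/4, F = 0, G = 49; answer radicand W^2 = 45/4
unnormalised second-form numerators: l = -2, m = 0, n = -21; L = l/sqrt(45/4), and similarly M = m/sqrt(W^2), N = n/sqrt(W^2)
H = (E*n - 2*F*m + G*l) / (2*(EG - F^2)*sqrt(W^2)); E*n - 2*F*m + G*l = -1337/4, EG - F^2 = 2205/4, so H = (-191/630)/sqrt(45/4)

Answer: H = -191*sqrt(5)/4725


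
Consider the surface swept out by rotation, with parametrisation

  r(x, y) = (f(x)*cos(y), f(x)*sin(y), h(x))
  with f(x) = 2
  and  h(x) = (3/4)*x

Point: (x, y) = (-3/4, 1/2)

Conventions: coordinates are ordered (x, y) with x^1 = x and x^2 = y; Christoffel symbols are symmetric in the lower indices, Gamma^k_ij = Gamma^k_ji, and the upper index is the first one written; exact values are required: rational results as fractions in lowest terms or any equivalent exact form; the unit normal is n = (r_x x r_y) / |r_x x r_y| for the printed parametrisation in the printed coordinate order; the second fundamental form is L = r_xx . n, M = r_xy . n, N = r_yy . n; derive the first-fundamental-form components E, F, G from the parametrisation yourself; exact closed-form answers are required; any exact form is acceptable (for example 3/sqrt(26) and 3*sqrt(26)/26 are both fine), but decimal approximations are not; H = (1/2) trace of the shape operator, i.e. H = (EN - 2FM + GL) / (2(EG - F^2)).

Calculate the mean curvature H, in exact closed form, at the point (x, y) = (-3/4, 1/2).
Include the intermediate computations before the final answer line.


f = 2, f' = 0, f'' = 0, h' = 3/4, h'' = 0
E = 9/16, F = 0, G = 4; answer radicand W^2 = 9/16
unnormalised second-form numerators: l = 0, m = 0, n = 3/2; L = l/sqrt(9/16), and similarly M = m/sqrt(W^2), N = n/sqrt(W^2)
H = (E*n - 2*F*m + G*l) / (2*(EG - F^2)*sqrt(W^2)); E*n - 2*F*m + G*l = 27/32, EG - F^2 = 9/4, so H = (3/16)/sqrt(9/16)

Answer: H = 1/4
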